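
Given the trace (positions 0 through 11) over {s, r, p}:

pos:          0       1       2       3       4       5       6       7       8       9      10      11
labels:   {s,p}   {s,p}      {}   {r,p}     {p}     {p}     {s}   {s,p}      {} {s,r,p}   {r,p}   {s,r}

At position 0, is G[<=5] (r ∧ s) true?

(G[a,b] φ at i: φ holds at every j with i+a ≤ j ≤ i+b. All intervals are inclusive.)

Check (r ∧ s) at every j in [0,5]:
  j=0: false
  j=1: false
  j=2: false
  j=3: false
  j=4: false
  j=5: false
Fails at j=0 → formula fails.

False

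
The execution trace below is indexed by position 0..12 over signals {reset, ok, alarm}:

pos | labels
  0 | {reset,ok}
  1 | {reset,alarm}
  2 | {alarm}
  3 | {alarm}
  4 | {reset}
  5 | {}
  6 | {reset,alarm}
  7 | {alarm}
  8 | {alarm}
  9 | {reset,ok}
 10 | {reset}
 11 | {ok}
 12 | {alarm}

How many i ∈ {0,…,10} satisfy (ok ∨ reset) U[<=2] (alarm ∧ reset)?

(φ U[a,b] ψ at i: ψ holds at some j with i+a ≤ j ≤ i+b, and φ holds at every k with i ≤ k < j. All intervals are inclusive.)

3

Evaluate at each i in [0,10]:
  i=0: ✓ (rhs at j=1; lhs holds on [0,0])
  i=1: ✓ (rhs at j=1)
  i=2: ✗ (no rhs in [2,4])
  i=3: ✗ (no rhs in [3,5])
  i=4: ✗ (lhs fails at k=5 before rhs at j=6)
  i=5: ✗ (lhs fails at k=5 before rhs at j=6)
  i=6: ✓ (rhs at j=6)
  i=7: ✗ (no rhs in [7,9])
  i=8: ✗ (no rhs in [8,10])
  i=9: ✗ (no rhs in [9,11])
  i=10: ✗ (no rhs in [10,12])
Positions where it holds: {0, 1, 6} → 3.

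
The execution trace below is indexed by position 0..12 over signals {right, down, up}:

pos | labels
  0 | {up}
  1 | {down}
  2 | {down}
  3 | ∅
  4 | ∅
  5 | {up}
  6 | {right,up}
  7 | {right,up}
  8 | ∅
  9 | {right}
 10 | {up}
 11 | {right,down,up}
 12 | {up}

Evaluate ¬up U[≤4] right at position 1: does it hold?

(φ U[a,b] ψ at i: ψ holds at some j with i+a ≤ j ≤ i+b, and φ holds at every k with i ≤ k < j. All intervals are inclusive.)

Does not hold

Need some j in [1,5] with right, and ¬up at every k in [1,j-1].
  j=1: right false.
  j=2: right false.
  j=3: right false.
  j=4: right false.
  j=5: right false.
No j in the window works → until fails.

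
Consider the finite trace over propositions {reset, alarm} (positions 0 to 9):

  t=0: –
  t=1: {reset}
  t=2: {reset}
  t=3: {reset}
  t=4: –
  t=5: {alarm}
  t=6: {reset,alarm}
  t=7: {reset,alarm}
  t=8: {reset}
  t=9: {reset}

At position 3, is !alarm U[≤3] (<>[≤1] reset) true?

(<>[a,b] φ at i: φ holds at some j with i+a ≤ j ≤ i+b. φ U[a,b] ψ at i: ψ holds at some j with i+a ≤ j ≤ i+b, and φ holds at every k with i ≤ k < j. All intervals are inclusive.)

Yes

Need some j in [3,6] with <>[≤1] reset, and !alarm at every k in [3,j-1].
  j=3: <>[≤1] reset holds; no prefix to check → satisfied.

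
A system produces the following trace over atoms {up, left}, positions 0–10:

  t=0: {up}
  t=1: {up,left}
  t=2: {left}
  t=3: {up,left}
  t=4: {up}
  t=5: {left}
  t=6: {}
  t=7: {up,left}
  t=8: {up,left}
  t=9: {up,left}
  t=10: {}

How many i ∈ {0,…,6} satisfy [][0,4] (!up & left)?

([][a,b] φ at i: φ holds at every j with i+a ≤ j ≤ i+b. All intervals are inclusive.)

0

Evaluate at each i in [0,6]:
  i=0: ✗ (fails at j=0)
  i=1: ✗ (fails at j=1)
  i=2: ✗ (fails at j=3)
  i=3: ✗ (fails at j=3)
  i=4: ✗ (fails at j=4)
  i=5: ✗ (fails at j=6)
  i=6: ✗ (fails at j=6)
Positions where it holds: {} → 0.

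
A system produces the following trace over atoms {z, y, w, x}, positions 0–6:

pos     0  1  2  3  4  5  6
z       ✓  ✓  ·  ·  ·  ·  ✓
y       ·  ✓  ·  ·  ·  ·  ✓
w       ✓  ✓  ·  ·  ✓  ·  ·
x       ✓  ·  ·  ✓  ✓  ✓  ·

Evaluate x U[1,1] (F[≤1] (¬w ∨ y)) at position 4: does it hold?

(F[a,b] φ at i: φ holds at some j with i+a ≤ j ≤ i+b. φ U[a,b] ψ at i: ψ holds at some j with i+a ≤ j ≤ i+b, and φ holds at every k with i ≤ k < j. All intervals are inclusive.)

True

Need some j in [5,5] with F[≤1] (¬w ∨ y), and x at every k in [4,j-1].
  j=5: F[≤1] (¬w ∨ y) holds; x holds at every k in [4,4] → satisfied.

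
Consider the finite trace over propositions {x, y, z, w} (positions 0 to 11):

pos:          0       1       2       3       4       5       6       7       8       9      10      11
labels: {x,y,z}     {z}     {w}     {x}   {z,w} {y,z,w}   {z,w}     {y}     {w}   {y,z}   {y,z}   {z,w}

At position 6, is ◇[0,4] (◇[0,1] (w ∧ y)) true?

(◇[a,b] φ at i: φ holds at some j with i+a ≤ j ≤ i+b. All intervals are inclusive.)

Check ◇[0,1] (w ∧ y) at each j in [6,10]:
  j=6: fails (none in [6,7])
  j=7: fails (none in [7,8])
  j=8: fails (none in [8,9])
  j=9: fails (none in [9,10])
  j=10: fails (none in [10,11])
No position in the window satisfies it → formula fails.

Does not hold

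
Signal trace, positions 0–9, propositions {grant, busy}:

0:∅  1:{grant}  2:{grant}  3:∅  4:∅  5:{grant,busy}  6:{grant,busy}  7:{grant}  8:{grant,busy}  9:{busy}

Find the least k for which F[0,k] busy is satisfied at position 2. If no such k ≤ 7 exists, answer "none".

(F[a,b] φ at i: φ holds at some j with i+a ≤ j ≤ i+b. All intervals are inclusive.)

Scan j = 2,3,… for busy:
  j=2: fails
  j=3: fails
  j=4: fails
  j=5: holds
First hit at j=5, so smallest k = 5-2 = 3.

3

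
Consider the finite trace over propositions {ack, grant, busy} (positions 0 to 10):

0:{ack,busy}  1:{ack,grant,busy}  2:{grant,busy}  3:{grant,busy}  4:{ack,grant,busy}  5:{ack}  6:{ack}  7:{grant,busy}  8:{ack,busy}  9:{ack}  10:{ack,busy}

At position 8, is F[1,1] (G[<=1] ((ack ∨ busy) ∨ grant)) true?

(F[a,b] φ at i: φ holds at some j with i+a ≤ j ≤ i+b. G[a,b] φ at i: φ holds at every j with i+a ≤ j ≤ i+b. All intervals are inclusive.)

Check G[<=1] ((ack ∨ busy) ∨ grant) at each j in [9,9]:
  j=9: holds on [9,10]
Found at j=9 → formula holds.

Yes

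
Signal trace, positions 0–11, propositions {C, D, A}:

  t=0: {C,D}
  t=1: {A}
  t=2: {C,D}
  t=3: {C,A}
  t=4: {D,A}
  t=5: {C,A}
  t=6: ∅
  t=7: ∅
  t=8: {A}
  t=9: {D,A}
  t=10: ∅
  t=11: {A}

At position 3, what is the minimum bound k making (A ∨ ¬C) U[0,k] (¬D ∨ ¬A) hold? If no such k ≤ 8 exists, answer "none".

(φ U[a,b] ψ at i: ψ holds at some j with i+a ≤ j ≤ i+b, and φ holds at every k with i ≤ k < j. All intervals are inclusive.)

Need earliest j ≥ 3 with (¬D ∨ ¬A), and (A ∨ ¬C) at every k in [3,j-1].
  j=3: rhs holds (empty prefix). k = 0.

0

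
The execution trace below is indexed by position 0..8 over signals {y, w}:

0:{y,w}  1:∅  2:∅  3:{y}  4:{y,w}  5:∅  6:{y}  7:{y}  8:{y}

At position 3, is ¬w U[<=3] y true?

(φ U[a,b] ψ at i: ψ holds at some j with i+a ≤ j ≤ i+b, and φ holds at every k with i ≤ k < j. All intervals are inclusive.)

Need some j in [3,6] with y, and ¬w at every k in [3,j-1].
  j=3: y holds; no prefix to check → satisfied.

Yes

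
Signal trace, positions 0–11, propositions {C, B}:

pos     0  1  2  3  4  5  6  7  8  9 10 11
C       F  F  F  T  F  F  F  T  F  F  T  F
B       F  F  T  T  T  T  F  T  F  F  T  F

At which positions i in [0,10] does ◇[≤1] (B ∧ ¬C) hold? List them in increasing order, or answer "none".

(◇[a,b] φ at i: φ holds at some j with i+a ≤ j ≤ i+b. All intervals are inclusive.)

1, 2, 3, 4, 5

Evaluate at each i in [0,10]:
  i=0: ✗ (none in [0,1])
  i=1: ✓ (witness j=2)
  i=2: ✓ (witness j=2)
  i=3: ✓ (witness j=4)
  i=4: ✓ (witness j=4)
  i=5: ✓ (witness j=5)
  i=6: ✗ (none in [6,7])
  i=7: ✗ (none in [7,8])
  i=8: ✗ (none in [8,9])
  i=9: ✗ (none in [9,10])
  i=10: ✗ (none in [10,11])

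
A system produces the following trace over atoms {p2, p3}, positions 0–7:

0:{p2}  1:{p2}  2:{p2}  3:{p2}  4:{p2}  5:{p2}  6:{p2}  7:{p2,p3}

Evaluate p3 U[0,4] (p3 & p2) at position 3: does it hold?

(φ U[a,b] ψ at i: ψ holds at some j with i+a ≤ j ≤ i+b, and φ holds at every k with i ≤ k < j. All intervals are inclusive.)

Does not hold

Need some j in [3,7] with (p3 & p2), and p3 at every k in [3,j-1].
  j=3: (p3 & p2) false.
  j=4: (p3 & p2) false.
  j=5: (p3 & p2) false.
  j=6: (p3 & p2) false.
  j=7: (p3 & p2) holds, but p3 fails at k=3 → not this j.
No j in the window works → until fails.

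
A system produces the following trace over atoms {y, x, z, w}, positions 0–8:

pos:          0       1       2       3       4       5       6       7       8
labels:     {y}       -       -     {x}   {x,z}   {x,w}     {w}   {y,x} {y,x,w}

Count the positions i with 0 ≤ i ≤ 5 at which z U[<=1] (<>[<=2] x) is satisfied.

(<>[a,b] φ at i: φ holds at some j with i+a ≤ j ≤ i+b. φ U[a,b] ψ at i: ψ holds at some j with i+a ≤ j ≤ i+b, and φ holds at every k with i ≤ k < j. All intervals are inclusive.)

Evaluate at each i in [0,5]:
  i=0: ✗ (lhs fails at k=0 before rhs at j=1)
  i=1: ✓ (rhs at j=1)
  i=2: ✓ (rhs at j=2)
  i=3: ✓ (rhs at j=3)
  i=4: ✓ (rhs at j=4)
  i=5: ✓ (rhs at j=5)
Positions where it holds: {1, 2, 3, 4, 5} → 5.

5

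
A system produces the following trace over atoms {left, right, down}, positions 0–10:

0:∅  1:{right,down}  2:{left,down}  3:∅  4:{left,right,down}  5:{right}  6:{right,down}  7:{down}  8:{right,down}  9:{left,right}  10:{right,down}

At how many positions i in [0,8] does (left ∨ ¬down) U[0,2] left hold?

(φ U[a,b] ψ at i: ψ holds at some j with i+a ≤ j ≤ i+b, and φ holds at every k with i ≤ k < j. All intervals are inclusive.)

Evaluate at each i in [0,8]:
  i=0: ✗ (lhs fails at k=1 before rhs at j=2)
  i=1: ✗ (lhs fails at k=1 before rhs at j=2)
  i=2: ✓ (rhs at j=2)
  i=3: ✓ (rhs at j=4; lhs holds on [3,3])
  i=4: ✓ (rhs at j=4)
  i=5: ✗ (no rhs in [5,7])
  i=6: ✗ (no rhs in [6,8])
  i=7: ✗ (lhs fails at k=7 before rhs at j=9)
  i=8: ✗ (lhs fails at k=8 before rhs at j=9)
Positions where it holds: {2, 3, 4} → 3.

3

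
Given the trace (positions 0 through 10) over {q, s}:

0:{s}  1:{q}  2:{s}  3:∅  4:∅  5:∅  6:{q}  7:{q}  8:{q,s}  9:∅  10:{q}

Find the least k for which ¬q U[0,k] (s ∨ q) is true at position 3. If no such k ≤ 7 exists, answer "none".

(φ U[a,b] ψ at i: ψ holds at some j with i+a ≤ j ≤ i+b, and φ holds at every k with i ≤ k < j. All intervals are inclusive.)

Need earliest j ≥ 3 with (s ∨ q), and ¬q at every k in [3,j-1].
  j=3: rhs fails.
  j=4: rhs fails.
  j=5: rhs fails.
  j=6: rhs holds; lhs holds on [3,5]. k = 3.

3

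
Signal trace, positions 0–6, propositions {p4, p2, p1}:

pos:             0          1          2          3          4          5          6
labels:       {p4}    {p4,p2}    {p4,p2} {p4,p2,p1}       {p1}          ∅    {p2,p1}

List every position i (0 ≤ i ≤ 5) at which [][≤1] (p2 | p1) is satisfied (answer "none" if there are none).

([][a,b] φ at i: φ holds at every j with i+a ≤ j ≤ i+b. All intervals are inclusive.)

Evaluate at each i in [0,5]:
  i=0: ✗ (fails at j=0)
  i=1: ✓ (all of [1,2])
  i=2: ✓ (all of [2,3])
  i=3: ✓ (all of [3,4])
  i=4: ✗ (fails at j=5)
  i=5: ✗ (fails at j=5)

1, 2, 3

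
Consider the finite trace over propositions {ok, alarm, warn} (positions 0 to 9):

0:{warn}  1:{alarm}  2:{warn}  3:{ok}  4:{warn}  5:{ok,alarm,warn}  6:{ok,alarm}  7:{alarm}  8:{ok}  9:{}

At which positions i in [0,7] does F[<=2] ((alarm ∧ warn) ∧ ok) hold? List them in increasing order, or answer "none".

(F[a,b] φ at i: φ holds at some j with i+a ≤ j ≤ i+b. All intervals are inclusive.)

3, 4, 5

Evaluate at each i in [0,7]:
  i=0: ✗ (none in [0,2])
  i=1: ✗ (none in [1,3])
  i=2: ✗ (none in [2,4])
  i=3: ✓ (witness j=5)
  i=4: ✓ (witness j=5)
  i=5: ✓ (witness j=5)
  i=6: ✗ (none in [6,8])
  i=7: ✗ (none in [7,9])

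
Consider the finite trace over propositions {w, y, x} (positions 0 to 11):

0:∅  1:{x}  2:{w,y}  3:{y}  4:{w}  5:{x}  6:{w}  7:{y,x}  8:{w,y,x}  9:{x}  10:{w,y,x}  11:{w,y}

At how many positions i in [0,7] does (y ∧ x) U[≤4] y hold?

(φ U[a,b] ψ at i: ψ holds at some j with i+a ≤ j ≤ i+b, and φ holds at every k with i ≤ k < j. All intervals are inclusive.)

3

Evaluate at each i in [0,7]:
  i=0: ✗ (lhs fails at k=0 before rhs at j=2)
  i=1: ✗ (lhs fails at k=1 before rhs at j=2)
  i=2: ✓ (rhs at j=2)
  i=3: ✓ (rhs at j=3)
  i=4: ✗ (lhs fails at k=4 before rhs at j=7)
  i=5: ✗ (lhs fails at k=5 before rhs at j=7)
  i=6: ✗ (lhs fails at k=6 before rhs at j=7)
  i=7: ✓ (rhs at j=7)
Positions where it holds: {2, 3, 7} → 3.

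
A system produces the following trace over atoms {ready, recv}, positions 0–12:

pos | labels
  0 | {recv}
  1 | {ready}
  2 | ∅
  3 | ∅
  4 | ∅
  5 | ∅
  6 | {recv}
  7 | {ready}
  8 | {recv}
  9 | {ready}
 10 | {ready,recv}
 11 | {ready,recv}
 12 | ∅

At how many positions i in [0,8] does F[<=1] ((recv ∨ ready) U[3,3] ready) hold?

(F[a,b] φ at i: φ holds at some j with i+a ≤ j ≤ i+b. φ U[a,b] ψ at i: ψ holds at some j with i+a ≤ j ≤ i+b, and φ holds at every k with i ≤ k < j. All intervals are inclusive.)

Evaluate at each i in [0,8]:
  i=0: ✗ (none in [0,1])
  i=1: ✗ (none in [1,2])
  i=2: ✗ (none in [2,3])
  i=3: ✗ (none in [3,4])
  i=4: ✗ (none in [4,5])
  i=5: ✓ (witness j=6)
  i=6: ✓ (witness j=6)
  i=7: ✓ (witness j=7)
  i=8: ✓ (witness j=8)
Positions where it holds: {5, 6, 7, 8} → 4.

4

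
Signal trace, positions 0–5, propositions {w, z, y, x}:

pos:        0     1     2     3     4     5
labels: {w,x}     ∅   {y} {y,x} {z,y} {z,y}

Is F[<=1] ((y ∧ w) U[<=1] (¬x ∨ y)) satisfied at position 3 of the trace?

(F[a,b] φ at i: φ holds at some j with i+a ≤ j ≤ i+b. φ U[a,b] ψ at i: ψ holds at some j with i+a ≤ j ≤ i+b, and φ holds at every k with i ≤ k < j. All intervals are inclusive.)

Yes

Check ((y ∧ w) U[<=1] (¬x ∨ y)) at each j in [3,4]:
  j=3: holds
  j=4: holds
Found at j=3 → formula holds.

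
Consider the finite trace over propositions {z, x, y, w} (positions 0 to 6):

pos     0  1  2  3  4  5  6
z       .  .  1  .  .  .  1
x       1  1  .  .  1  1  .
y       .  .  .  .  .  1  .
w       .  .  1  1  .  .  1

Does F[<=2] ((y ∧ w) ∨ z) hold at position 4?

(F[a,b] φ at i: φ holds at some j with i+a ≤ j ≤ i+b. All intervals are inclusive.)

Check ((y ∧ w) ∨ z) at each j in [4,6]:
  j=4: false
  j=5: false
  j=6: true
Found at j=6 → formula holds.

Holds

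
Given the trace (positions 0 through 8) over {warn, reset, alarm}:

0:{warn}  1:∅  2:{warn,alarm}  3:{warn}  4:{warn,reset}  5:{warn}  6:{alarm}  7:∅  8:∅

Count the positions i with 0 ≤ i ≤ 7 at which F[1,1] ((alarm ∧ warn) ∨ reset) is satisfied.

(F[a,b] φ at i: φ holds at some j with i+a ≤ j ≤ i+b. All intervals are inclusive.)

2

Evaluate at each i in [0,7]:
  i=0: ✗ (none in [1,1])
  i=1: ✓ (witness j=2)
  i=2: ✗ (none in [3,3])
  i=3: ✓ (witness j=4)
  i=4: ✗ (none in [5,5])
  i=5: ✗ (none in [6,6])
  i=6: ✗ (none in [7,7])
  i=7: ✗ (none in [8,8])
Positions where it holds: {1, 3} → 2.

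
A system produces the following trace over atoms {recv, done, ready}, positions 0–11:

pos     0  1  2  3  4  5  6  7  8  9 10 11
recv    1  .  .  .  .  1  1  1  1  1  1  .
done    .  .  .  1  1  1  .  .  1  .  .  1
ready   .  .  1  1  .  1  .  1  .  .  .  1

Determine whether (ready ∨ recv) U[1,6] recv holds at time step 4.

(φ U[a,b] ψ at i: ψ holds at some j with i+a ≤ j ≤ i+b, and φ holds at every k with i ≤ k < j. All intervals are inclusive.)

Does not hold

Need some j in [5,10] with recv, and (ready ∨ recv) at every k in [4,j-1].
  j=5: recv holds, but (ready ∨ recv) fails at k=4 → not this j.
  j=6: recv holds, but (ready ∨ recv) fails at k=4 → not this j.
  j=7: recv holds, but (ready ∨ recv) fails at k=4 → not this j.
  j=8: recv holds, but (ready ∨ recv) fails at k=4 → not this j.
  j=9: recv holds, but (ready ∨ recv) fails at k=4 → not this j.
  j=10: recv holds, but (ready ∨ recv) fails at k=4 → not this j.
No j in the window works → until fails.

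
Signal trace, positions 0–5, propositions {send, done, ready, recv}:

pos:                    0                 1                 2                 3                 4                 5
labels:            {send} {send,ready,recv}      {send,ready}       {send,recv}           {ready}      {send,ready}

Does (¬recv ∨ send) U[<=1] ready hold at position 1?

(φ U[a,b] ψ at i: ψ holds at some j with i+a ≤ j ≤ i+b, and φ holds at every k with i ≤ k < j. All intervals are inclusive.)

Yes

Need some j in [1,2] with ready, and (¬recv ∨ send) at every k in [1,j-1].
  j=1: ready holds; no prefix to check → satisfied.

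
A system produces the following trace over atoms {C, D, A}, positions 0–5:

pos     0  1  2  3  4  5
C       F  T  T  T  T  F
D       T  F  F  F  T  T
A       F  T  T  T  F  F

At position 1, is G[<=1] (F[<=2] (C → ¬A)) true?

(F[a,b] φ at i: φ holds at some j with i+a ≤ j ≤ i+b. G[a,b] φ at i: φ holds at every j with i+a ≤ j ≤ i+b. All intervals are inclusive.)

Does not hold

Check F[<=2] (C → ¬A) at every j in [1,2]:
  j=1: fails (none in [1,3])
  j=2: holds (witness at 4)
Fails at j=1 → formula fails.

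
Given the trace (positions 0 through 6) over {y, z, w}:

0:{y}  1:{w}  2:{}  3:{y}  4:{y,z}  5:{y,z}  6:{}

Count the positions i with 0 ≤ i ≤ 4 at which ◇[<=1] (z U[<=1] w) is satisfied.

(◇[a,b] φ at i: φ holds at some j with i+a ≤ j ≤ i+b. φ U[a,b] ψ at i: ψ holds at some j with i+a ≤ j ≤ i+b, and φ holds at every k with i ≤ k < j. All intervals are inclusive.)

2

Evaluate at each i in [0,4]:
  i=0: ✓ (witness j=1)
  i=1: ✓ (witness j=1)
  i=2: ✗ (none in [2,3])
  i=3: ✗ (none in [3,4])
  i=4: ✗ (none in [4,5])
Positions where it holds: {0, 1} → 2.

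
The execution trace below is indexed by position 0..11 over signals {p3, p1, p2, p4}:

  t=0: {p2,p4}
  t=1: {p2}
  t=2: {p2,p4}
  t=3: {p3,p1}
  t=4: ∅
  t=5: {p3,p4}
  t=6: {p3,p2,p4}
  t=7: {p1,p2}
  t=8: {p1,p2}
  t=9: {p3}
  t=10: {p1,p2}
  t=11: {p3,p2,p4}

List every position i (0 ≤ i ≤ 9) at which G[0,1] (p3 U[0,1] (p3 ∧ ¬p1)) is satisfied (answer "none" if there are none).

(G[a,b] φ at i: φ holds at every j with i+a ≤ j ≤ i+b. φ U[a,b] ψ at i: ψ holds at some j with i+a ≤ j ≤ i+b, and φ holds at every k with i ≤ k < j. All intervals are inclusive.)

Evaluate at each i in [0,9]:
  i=0: ✗ (fails at j=0)
  i=1: ✗ (fails at j=1)
  i=2: ✗ (fails at j=2)
  i=3: ✗ (fails at j=3)
  i=4: ✗ (fails at j=4)
  i=5: ✓ (all of [5,6])
  i=6: ✗ (fails at j=7)
  i=7: ✗ (fails at j=7)
  i=8: ✗ (fails at j=8)
  i=9: ✗ (fails at j=10)

5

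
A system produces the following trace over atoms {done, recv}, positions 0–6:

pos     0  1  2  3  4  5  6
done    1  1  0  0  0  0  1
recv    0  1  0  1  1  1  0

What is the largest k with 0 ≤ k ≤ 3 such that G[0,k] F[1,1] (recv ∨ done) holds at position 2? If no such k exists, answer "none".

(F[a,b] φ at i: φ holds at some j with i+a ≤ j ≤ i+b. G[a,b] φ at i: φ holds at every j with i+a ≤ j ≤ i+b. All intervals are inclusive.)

3

F[1,1] (recv ∨ done) must hold from j=2 onward; find where it first fails.
  j=2: holds
  j=3: holds
  j=4: holds
  j=5: holds
Holds through j=5; largest k = 3.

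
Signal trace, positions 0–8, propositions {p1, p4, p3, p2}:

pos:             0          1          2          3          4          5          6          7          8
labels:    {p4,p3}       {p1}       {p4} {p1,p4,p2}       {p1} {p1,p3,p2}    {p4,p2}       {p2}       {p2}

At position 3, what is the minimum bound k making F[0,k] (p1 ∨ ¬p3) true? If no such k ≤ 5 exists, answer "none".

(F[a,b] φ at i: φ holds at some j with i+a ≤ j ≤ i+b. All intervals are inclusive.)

Scan j = 3,4,… for (p1 ∨ ¬p3):
  j=3: holds
First hit at j=3, so smallest k = 3-3 = 0.

0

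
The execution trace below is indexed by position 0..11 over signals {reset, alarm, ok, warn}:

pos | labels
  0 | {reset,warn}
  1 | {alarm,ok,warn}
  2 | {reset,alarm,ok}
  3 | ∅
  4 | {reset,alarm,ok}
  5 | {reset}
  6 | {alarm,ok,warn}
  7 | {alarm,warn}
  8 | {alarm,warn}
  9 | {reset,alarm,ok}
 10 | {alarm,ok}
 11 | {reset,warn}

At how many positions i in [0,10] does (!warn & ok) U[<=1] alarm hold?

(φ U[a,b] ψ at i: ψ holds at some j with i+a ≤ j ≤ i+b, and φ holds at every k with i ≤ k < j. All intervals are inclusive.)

8

Evaluate at each i in [0,10]:
  i=0: ✗ (lhs fails at k=0 before rhs at j=1)
  i=1: ✓ (rhs at j=1)
  i=2: ✓ (rhs at j=2)
  i=3: ✗ (lhs fails at k=3 before rhs at j=4)
  i=4: ✓ (rhs at j=4)
  i=5: ✗ (lhs fails at k=5 before rhs at j=6)
  i=6: ✓ (rhs at j=6)
  i=7: ✓ (rhs at j=7)
  i=8: ✓ (rhs at j=8)
  i=9: ✓ (rhs at j=9)
  i=10: ✓ (rhs at j=10)
Positions where it holds: {1, 2, 4, 6, 7, 8, 9, 10} → 8.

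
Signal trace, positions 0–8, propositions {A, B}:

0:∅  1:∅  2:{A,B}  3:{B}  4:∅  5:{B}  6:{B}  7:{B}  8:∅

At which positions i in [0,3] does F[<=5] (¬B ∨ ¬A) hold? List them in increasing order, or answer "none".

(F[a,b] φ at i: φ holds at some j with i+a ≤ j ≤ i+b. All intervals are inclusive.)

Evaluate at each i in [0,3]:
  i=0: ✓ (witness j=0)
  i=1: ✓ (witness j=1)
  i=2: ✓ (witness j=3)
  i=3: ✓ (witness j=3)

0, 1, 2, 3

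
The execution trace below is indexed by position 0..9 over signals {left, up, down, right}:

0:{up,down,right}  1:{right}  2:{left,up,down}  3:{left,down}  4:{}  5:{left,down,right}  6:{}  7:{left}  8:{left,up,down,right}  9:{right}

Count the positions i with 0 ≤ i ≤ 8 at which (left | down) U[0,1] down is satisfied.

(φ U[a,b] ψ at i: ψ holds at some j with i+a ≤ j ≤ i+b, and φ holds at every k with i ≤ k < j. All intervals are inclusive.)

Evaluate at each i in [0,8]:
  i=0: ✓ (rhs at j=0)
  i=1: ✗ (lhs fails at k=1 before rhs at j=2)
  i=2: ✓ (rhs at j=2)
  i=3: ✓ (rhs at j=3)
  i=4: ✗ (lhs fails at k=4 before rhs at j=5)
  i=5: ✓ (rhs at j=5)
  i=6: ✗ (no rhs in [6,7])
  i=7: ✓ (rhs at j=8; lhs holds on [7,7])
  i=8: ✓ (rhs at j=8)
Positions where it holds: {0, 2, 3, 5, 7, 8} → 6.

6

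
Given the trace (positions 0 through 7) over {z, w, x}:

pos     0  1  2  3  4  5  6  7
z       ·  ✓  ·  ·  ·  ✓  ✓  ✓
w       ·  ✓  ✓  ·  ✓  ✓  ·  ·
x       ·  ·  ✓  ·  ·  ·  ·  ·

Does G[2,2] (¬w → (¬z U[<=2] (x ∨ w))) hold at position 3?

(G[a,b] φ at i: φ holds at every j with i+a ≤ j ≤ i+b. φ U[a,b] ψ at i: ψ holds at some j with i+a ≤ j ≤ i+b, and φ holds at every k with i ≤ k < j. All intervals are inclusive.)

Check (¬w → (¬z U[<=2] (x ∨ w))) at every j in [5,5]:
  j=5: antecedent false → ✓
All positions satisfy it → formula holds.

Yes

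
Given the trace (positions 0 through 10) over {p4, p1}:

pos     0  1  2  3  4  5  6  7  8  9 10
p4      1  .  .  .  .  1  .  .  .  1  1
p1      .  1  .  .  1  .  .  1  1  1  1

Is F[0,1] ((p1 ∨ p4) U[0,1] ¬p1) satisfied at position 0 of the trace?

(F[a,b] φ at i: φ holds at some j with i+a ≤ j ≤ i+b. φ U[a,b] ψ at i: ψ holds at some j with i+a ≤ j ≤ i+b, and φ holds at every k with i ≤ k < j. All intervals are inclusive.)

Holds

Check ((p1 ∨ p4) U[0,1] ¬p1) at each j in [0,1]:
  j=0: holds
  j=1: holds
Found at j=0 → formula holds.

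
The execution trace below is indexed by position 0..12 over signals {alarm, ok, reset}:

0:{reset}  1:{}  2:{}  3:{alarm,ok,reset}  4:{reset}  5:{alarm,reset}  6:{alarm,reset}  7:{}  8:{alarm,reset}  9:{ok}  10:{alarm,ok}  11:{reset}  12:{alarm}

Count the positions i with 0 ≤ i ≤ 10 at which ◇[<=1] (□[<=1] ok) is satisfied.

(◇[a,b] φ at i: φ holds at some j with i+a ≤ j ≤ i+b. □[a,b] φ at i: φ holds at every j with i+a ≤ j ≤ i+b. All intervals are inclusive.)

2

Evaluate at each i in [0,10]:
  i=0: ✗ (none in [0,1])
  i=1: ✗ (none in [1,2])
  i=2: ✗ (none in [2,3])
  i=3: ✗ (none in [3,4])
  i=4: ✗ (none in [4,5])
  i=5: ✗ (none in [5,6])
  i=6: ✗ (none in [6,7])
  i=7: ✗ (none in [7,8])
  i=8: ✓ (witness j=9)
  i=9: ✓ (witness j=9)
  i=10: ✗ (none in [10,11])
Positions where it holds: {8, 9} → 2.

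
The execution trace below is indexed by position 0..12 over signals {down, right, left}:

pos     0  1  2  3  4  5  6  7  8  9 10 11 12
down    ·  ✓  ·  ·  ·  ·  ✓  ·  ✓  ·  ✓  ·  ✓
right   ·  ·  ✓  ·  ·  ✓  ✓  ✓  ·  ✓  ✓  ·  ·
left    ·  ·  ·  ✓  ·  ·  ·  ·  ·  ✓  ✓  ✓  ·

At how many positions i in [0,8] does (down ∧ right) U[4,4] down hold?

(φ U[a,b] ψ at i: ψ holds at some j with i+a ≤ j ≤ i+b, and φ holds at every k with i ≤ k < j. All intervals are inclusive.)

0

Evaluate at each i in [0,8]:
  i=0: ✗ (no rhs in [4,4])
  i=1: ✗ (no rhs in [5,5])
  i=2: ✗ (lhs fails at k=2 before rhs at j=6)
  i=3: ✗ (no rhs in [7,7])
  i=4: ✗ (lhs fails at k=4 before rhs at j=8)
  i=5: ✗ (no rhs in [9,9])
  i=6: ✗ (lhs fails at k=7 before rhs at j=10)
  i=7: ✗ (no rhs in [11,11])
  i=8: ✗ (lhs fails at k=8 before rhs at j=12)
Positions where it holds: {} → 0.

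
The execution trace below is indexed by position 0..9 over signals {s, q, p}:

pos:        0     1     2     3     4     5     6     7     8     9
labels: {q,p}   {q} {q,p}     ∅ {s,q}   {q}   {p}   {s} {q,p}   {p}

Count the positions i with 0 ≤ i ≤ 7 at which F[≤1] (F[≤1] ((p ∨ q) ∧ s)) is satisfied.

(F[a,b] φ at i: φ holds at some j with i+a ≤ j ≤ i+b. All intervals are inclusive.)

Evaluate at each i in [0,7]:
  i=0: ✗ (none in [0,1])
  i=1: ✗ (none in [1,2])
  i=2: ✓ (witness j=3)
  i=3: ✓ (witness j=3)
  i=4: ✓ (witness j=4)
  i=5: ✗ (none in [5,6])
  i=6: ✗ (none in [6,7])
  i=7: ✗ (none in [7,8])
Positions where it holds: {2, 3, 4} → 3.

3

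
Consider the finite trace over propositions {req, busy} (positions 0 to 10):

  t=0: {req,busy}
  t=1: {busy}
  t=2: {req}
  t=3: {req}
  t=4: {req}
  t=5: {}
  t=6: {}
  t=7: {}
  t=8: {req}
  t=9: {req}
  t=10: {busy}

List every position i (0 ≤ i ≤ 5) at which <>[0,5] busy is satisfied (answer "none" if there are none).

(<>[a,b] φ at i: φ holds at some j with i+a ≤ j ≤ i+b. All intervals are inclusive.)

0, 1, 5

Evaluate at each i in [0,5]:
  i=0: ✓ (witness j=0)
  i=1: ✓ (witness j=1)
  i=2: ✗ (none in [2,7])
  i=3: ✗ (none in [3,8])
  i=4: ✗ (none in [4,9])
  i=5: ✓ (witness j=10)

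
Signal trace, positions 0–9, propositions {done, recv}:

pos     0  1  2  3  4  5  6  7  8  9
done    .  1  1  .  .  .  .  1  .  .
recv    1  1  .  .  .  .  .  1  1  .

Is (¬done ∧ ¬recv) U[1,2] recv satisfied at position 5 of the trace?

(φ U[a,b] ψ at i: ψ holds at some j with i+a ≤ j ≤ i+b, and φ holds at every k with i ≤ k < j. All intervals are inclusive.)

True

Need some j in [6,7] with recv, and (¬done ∧ ¬recv) at every k in [5,j-1].
  j=6: recv false.
  j=7: recv holds; (¬done ∧ ¬recv) holds at every k in [5,6] → satisfied.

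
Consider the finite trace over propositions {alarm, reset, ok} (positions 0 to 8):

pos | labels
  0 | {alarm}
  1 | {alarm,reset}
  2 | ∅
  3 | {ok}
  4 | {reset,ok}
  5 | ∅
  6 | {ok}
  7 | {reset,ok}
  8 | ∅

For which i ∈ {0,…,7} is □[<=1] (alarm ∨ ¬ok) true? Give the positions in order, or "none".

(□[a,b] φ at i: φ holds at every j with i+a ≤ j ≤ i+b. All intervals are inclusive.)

Evaluate at each i in [0,7]:
  i=0: ✓ (all of [0,1])
  i=1: ✓ (all of [1,2])
  i=2: ✗ (fails at j=3)
  i=3: ✗ (fails at j=3)
  i=4: ✗ (fails at j=4)
  i=5: ✗ (fails at j=6)
  i=6: ✗ (fails at j=6)
  i=7: ✗ (fails at j=7)

0, 1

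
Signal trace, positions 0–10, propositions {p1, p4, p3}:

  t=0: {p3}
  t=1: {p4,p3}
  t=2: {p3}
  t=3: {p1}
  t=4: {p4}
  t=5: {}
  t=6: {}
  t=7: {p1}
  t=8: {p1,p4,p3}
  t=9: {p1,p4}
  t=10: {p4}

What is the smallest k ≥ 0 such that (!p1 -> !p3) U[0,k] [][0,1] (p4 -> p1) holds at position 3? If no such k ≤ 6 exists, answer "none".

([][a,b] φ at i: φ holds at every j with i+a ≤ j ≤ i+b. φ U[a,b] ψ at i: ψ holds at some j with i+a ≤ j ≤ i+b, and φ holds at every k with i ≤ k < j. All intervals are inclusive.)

Need earliest j ≥ 3 with [][0,1] (p4 -> p1), and (!p1 -> !p3) at every k in [3,j-1].
  j=3: rhs fails.
  j=4: rhs fails.
  j=5: rhs holds; lhs holds on [3,4]. k = 2.

2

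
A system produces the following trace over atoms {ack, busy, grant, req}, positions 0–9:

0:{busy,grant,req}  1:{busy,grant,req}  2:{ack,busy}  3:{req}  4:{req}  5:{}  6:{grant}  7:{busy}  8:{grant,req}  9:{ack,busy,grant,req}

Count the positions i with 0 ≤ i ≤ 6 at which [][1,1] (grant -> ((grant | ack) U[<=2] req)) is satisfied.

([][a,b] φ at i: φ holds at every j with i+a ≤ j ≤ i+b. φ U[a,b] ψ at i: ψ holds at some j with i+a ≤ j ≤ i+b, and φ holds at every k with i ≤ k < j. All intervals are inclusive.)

6

Evaluate at each i in [0,6]:
  i=0: ✓ (all of [1,1])
  i=1: ✓ (all of [2,2])
  i=2: ✓ (all of [3,3])
  i=3: ✓ (all of [4,4])
  i=4: ✓ (all of [5,5])
  i=5: ✗ (fails at j=6)
  i=6: ✓ (all of [7,7])
Positions where it holds: {0, 1, 2, 3, 4, 6} → 6.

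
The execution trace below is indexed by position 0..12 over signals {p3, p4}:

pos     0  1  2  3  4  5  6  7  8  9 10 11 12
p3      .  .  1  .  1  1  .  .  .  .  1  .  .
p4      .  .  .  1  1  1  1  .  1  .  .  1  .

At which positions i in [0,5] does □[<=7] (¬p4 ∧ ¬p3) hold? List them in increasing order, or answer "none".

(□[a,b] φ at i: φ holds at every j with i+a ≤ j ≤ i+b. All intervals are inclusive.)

none

Evaluate at each i in [0,5]:
  i=0: ✗ (fails at j=2)
  i=1: ✗ (fails at j=2)
  i=2: ✗ (fails at j=2)
  i=3: ✗ (fails at j=3)
  i=4: ✗ (fails at j=4)
  i=5: ✗ (fails at j=5)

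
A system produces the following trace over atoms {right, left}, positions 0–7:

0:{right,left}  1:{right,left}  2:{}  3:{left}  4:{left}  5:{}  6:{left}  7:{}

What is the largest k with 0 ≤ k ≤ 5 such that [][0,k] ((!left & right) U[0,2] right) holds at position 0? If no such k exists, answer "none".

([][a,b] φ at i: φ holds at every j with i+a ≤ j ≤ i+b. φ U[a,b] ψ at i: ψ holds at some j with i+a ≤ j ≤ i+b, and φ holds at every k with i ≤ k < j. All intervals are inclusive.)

1

((!left & right) U[0,2] right) must hold from j=0 onward; find where it first fails.
  j=0: holds
  j=1: holds
  j=2: fails
Holds on [0,1], so largest k = 1.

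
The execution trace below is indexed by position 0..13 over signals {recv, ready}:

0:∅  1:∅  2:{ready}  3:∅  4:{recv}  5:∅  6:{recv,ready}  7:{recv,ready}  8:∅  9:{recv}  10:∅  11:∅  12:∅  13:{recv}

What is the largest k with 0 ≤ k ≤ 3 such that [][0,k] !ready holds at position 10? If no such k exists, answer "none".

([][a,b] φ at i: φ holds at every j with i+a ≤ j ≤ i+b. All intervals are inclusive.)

3

!ready must hold from j=10 onward; find where it first fails.
  j=10: holds
  j=11: holds
  j=12: holds
  j=13: holds
Holds through j=13; largest k = 3.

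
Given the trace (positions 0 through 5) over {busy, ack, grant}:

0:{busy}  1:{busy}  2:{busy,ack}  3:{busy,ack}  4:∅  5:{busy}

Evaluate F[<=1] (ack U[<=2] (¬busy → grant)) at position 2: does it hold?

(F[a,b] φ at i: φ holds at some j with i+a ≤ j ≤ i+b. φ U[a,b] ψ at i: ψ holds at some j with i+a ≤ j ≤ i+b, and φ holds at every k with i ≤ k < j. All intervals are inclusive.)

Holds

Check (ack U[<=2] (¬busy → grant)) at each j in [2,3]:
  j=2: holds
  j=3: holds
Found at j=2 → formula holds.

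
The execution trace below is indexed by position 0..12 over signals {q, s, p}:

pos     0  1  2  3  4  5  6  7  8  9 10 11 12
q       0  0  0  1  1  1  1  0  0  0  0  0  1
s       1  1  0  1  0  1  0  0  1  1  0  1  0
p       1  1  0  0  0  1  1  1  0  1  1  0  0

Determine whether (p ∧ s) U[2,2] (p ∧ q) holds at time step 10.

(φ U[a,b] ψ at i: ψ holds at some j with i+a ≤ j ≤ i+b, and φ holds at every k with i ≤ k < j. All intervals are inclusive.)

Need some j in [12,12] with (p ∧ q), and (p ∧ s) at every k in [10,j-1].
  j=12: (p ∧ q) false.
No j in the window works → until fails.

No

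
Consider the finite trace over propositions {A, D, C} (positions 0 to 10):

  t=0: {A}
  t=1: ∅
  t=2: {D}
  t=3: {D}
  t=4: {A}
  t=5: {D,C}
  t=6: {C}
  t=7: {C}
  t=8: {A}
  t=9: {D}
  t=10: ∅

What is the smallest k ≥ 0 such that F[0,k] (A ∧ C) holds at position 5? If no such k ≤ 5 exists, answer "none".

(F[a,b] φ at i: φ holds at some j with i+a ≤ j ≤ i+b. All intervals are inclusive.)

none

Scan j = 5,6,… for (A ∧ C):
  j=5: fails
  j=6: fails
  j=7: fails
  j=8: fails
  j=9: fails
  j=10: fails
No j in [5,10] satisfies it → none.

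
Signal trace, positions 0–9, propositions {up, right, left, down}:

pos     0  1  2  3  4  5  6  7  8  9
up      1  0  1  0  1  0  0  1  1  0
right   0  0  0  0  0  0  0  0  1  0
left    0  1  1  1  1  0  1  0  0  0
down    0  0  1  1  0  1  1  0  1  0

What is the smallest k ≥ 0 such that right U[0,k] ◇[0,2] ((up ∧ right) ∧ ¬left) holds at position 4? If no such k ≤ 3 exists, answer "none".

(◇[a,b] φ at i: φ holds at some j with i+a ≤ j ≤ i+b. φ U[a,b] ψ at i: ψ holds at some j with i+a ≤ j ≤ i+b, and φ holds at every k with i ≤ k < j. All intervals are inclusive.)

none

Need earliest j ≥ 4 with ◇[0,2] ((up ∧ right) ∧ ¬left), and right at every k in [4,j-1].
  j=4: rhs fails.
  j=5: rhs fails.
  j=6: rhs holds but lhs fails at k=4.
  j=7: rhs holds but lhs fails at k=4.
No witness within the range → none.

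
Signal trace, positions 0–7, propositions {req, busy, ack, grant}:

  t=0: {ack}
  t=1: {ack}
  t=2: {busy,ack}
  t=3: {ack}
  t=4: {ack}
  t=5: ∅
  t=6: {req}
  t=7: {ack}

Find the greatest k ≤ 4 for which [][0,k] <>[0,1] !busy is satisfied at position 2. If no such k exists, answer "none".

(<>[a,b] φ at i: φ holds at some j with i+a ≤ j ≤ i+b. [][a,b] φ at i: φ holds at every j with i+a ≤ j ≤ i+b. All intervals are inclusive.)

<>[0,1] !busy must hold from j=2 onward; find where it first fails.
  j=2: holds
  j=3: holds
  j=4: holds
  j=5: holds
  j=6: holds
Holds through j=6; largest k = 4.

4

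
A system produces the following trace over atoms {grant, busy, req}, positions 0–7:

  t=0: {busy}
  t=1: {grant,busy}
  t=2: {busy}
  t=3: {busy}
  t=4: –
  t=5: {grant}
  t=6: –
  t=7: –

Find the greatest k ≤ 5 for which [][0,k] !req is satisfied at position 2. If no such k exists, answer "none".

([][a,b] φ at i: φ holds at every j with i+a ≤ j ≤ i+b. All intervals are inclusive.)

!req must hold from j=2 onward; find where it first fails.
  j=2: holds
  j=3: holds
  j=4: holds
  j=5: holds
  j=6: holds
  j=7: holds
Holds through j=7; largest k = 5.

5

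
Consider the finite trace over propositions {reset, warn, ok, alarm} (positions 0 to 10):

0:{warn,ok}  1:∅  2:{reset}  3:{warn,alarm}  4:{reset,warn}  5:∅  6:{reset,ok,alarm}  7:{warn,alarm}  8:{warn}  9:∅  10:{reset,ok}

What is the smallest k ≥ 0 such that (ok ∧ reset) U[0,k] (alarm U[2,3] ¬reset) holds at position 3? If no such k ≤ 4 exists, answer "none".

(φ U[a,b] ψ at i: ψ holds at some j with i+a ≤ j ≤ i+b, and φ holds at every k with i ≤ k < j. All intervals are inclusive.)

Need earliest j ≥ 3 with (alarm U[2,3] ¬reset), and (ok ∧ reset) at every k in [3,j-1].
  j=3: rhs fails.
  j=4: rhs fails.
  j=5: rhs fails.
  j=6: rhs holds but lhs fails at k=3.
  j=7: rhs fails.
No witness within the range → none.

none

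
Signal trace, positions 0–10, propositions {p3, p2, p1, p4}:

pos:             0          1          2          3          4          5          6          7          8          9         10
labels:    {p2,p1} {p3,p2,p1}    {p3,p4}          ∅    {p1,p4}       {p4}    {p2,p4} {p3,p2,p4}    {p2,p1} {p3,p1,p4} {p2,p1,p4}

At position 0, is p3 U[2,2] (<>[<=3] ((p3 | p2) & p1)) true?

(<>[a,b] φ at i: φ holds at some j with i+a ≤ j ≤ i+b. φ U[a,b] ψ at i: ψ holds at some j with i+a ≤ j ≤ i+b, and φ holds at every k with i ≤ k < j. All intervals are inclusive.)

Need some j in [2,2] with <>[<=3] ((p3 | p2) & p1), and p3 at every k in [0,j-1].
  j=2: <>[<=3] ((p3 | p2) & p1) — fails (none in [2,5]).
No j in the window works → until fails.

False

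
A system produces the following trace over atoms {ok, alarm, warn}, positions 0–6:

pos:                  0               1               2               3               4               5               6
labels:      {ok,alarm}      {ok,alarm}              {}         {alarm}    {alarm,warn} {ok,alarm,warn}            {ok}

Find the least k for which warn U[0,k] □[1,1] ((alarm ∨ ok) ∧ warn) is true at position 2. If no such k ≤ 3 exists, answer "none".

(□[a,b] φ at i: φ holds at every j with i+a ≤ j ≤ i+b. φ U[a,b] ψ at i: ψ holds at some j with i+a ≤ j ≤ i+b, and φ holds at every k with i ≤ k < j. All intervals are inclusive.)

none

Need earliest j ≥ 2 with □[1,1] ((alarm ∨ ok) ∧ warn), and warn at every k in [2,j-1].
  j=2: rhs fails.
  j=3: rhs holds but lhs fails at k=2.
  j=4: rhs holds but lhs fails at k=2.
  j=5: rhs fails.
No witness within the range → none.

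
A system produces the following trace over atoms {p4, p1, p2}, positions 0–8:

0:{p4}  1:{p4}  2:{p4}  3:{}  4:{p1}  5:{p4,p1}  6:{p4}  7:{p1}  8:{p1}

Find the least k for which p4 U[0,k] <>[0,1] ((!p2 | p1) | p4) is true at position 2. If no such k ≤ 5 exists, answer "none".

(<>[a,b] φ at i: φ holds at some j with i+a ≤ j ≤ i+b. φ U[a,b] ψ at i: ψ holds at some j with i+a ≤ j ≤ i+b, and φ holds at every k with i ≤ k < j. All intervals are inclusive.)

Need earliest j ≥ 2 with <>[0,1] ((!p2 | p1) | p4), and p4 at every k in [2,j-1].
  j=2: rhs holds (empty prefix). k = 0.

0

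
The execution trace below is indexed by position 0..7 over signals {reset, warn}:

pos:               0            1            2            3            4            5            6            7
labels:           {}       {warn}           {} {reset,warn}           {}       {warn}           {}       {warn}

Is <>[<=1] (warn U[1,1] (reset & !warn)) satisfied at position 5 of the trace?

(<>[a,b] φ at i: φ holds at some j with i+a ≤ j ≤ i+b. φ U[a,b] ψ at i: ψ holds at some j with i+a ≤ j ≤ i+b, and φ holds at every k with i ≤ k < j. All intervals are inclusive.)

Check (warn U[1,1] (reset & !warn)) at each j in [5,6]:
  j=5: fails
  j=6: fails
No position in the window satisfies it → formula fails.

False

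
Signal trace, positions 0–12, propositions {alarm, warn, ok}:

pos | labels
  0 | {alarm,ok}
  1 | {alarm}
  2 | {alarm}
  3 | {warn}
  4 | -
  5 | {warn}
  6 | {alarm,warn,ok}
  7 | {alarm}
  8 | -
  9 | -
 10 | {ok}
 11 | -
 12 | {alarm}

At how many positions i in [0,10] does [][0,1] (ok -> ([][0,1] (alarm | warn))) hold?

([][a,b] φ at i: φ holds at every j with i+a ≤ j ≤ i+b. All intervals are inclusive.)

Evaluate at each i in [0,10]:
  i=0: ✓ (all of [0,1])
  i=1: ✓ (all of [1,2])
  i=2: ✓ (all of [2,3])
  i=3: ✓ (all of [3,4])
  i=4: ✓ (all of [4,5])
  i=5: ✓ (all of [5,6])
  i=6: ✓ (all of [6,7])
  i=7: ✓ (all of [7,8])
  i=8: ✓ (all of [8,9])
  i=9: ✗ (fails at j=10)
  i=10: ✗ (fails at j=10)
Positions where it holds: {0, 1, 2, 3, 4, 5, 6, 7, 8} → 9.

9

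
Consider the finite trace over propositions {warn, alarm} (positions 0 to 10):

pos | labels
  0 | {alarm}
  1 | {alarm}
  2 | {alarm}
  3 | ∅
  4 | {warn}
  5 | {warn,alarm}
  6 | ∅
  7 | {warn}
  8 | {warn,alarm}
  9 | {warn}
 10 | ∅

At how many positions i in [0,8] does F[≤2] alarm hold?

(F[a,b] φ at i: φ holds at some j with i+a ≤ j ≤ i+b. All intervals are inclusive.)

Evaluate at each i in [0,8]:
  i=0: ✓ (witness j=0)
  i=1: ✓ (witness j=1)
  i=2: ✓ (witness j=2)
  i=3: ✓ (witness j=5)
  i=4: ✓ (witness j=5)
  i=5: ✓ (witness j=5)
  i=6: ✓ (witness j=8)
  i=7: ✓ (witness j=8)
  i=8: ✓ (witness j=8)
Positions where it holds: {0, 1, 2, 3, 4, 5, 6, 7, 8} → 9.

9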